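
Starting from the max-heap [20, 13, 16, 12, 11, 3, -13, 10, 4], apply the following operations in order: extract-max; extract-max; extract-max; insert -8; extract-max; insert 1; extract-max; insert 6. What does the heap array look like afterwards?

[10, 1, 6, -8, -13, 3, 4]

extract-max → returns 20:
  remove root 20; move last element 4 to root → [4, 13, 16, 12, 11, 3, -13, 10]
  4 vs larger child 16 at index 2, swap → [16, 13, 4, 12, 11, 3, -13, 10]
extract-max → returns 16:
  remove root 16; move last element 10 to root → [10, 13, 4, 12, 11, 3, -13]
  10 vs larger child 13 at index 1, swap → [13, 10, 4, 12, 11, 3, -13]
  10 vs larger child 12 at index 3, swap → [13, 12, 4, 10, 11, 3, -13]
extract-max → returns 13:
  remove root 13; move last element -13 to root → [-13, 12, 4, 10, 11, 3]
  -13 vs larger child 12 at index 1, swap → [12, -13, 4, 10, 11, 3]
  -13 vs larger child 11 at index 4, swap → [12, 11, 4, 10, -13, 3]
insert -8:
  append -8 at index 6 → [12, 11, 4, 10, -13, 3, -8] (no swap needed)
extract-max → returns 12:
  remove root 12; move last element -8 to root → [-8, 11, 4, 10, -13, 3]
  -8 vs larger child 11 at index 1, swap → [11, -8, 4, 10, -13, 3]
  -8 vs larger child 10 at index 3, swap → [11, 10, 4, -8, -13, 3]
insert 1:
  append 1 at index 6 → [11, 10, 4, -8, -13, 3, 1] (no swap needed)
extract-max → returns 11:
  remove root 11; move last element 1 to root → [1, 10, 4, -8, -13, 3]
  1 vs larger child 10 at index 1, swap → [10, 1, 4, -8, -13, 3]
insert 6:
  append 6 at index 6 → [10, 1, 4, -8, -13, 3, 6]
  6 > parent 4 at index 2, swap → [10, 1, 6, -8, -13, 3, 4]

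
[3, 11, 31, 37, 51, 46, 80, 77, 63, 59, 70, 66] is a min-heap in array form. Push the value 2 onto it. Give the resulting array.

[2, 11, 3, 37, 51, 31, 80, 77, 63, 59, 70, 66, 46]

append 2 at index 12 → [3, 11, 31, 37, 51, 46, 80, 77, 63, 59, 70, 66, 2]
2 < parent 46 at index 5, swap → [3, 11, 31, 37, 51, 2, 80, 77, 63, 59, 70, 66, 46]
2 < parent 31 at index 2, swap → [3, 11, 2, 37, 51, 31, 80, 77, 63, 59, 70, 66, 46]
2 < parent 3 at index 0, swap → [2, 11, 3, 37, 51, 31, 80, 77, 63, 59, 70, 66, 46]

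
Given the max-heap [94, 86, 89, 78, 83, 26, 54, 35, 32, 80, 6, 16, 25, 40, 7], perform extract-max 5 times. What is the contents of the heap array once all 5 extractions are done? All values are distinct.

extract-max #1 returns 94:
  remove root 94; move last element 7 to root → [7, 86, 89, 78, 83, 26, 54, 35, 32, 80, 6, 16, 25, 40]
  7 vs larger child 89 at index 2, swap → [89, 86, 7, 78, 83, 26, 54, 35, 32, 80, 6, 16, 25, 40]
  7 vs larger child 54 at index 6, swap → [89, 86, 54, 78, 83, 26, 7, 35, 32, 80, 6, 16, 25, 40]
  7 vs only child 40 at index 13, swap → [89, 86, 54, 78, 83, 26, 40, 35, 32, 80, 6, 16, 25, 7]
extract-max #2 returns 89:
  remove root 89; move last element 7 to root → [7, 86, 54, 78, 83, 26, 40, 35, 32, 80, 6, 16, 25]
  7 vs larger child 86 at index 1, swap → [86, 7, 54, 78, 83, 26, 40, 35, 32, 80, 6, 16, 25]
  7 vs larger child 83 at index 4, swap → [86, 83, 54, 78, 7, 26, 40, 35, 32, 80, 6, 16, 25]
  7 vs larger child 80 at index 9, swap → [86, 83, 54, 78, 80, 26, 40, 35, 32, 7, 6, 16, 25]
extract-max #3 returns 86:
  remove root 86; move last element 25 to root → [25, 83, 54, 78, 80, 26, 40, 35, 32, 7, 6, 16]
  25 vs larger child 83 at index 1, swap → [83, 25, 54, 78, 80, 26, 40, 35, 32, 7, 6, 16]
  25 vs larger child 80 at index 4, swap → [83, 80, 54, 78, 25, 26, 40, 35, 32, 7, 6, 16]
extract-max #4 returns 83:
  remove root 83; move last element 16 to root → [16, 80, 54, 78, 25, 26, 40, 35, 32, 7, 6]
  16 vs larger child 80 at index 1, swap → [80, 16, 54, 78, 25, 26, 40, 35, 32, 7, 6]
  16 vs larger child 78 at index 3, swap → [80, 78, 54, 16, 25, 26, 40, 35, 32, 7, 6]
  16 vs larger child 35 at index 7, swap → [80, 78, 54, 35, 25, 26, 40, 16, 32, 7, 6]
extract-max #5 returns 80:
  remove root 80; move last element 6 to root → [6, 78, 54, 35, 25, 26, 40, 16, 32, 7]
  6 vs larger child 78 at index 1, swap → [78, 6, 54, 35, 25, 26, 40, 16, 32, 7]
  6 vs larger child 35 at index 3, swap → [78, 35, 54, 6, 25, 26, 40, 16, 32, 7]
  6 vs larger child 32 at index 8, swap → [78, 35, 54, 32, 25, 26, 40, 16, 6, 7]

[78, 35, 54, 32, 25, 26, 40, 16, 6, 7]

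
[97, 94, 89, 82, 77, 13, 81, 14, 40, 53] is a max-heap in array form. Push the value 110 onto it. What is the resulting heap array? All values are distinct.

[110, 97, 89, 82, 94, 13, 81, 14, 40, 53, 77]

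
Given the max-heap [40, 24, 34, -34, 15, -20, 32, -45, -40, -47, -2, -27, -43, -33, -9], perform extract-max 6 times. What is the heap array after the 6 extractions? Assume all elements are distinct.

[-9, -27, -20, -34, -43, -47, -33, -45, -40]

extract-max #1 returns 40:
  remove root 40; move last element -9 to root → [-9, 24, 34, -34, 15, -20, 32, -45, -40, -47, -2, -27, -43, -33]
  -9 vs larger child 34 at index 2, swap → [34, 24, -9, -34, 15, -20, 32, -45, -40, -47, -2, -27, -43, -33]
  -9 vs larger child 32 at index 6, swap → [34, 24, 32, -34, 15, -20, -9, -45, -40, -47, -2, -27, -43, -33]
extract-max #2 returns 34:
  remove root 34; move last element -33 to root → [-33, 24, 32, -34, 15, -20, -9, -45, -40, -47, -2, -27, -43]
  -33 vs larger child 32 at index 2, swap → [32, 24, -33, -34, 15, -20, -9, -45, -40, -47, -2, -27, -43]
  -33 vs larger child -9 at index 6, swap → [32, 24, -9, -34, 15, -20, -33, -45, -40, -47, -2, -27, -43]
extract-max #3 returns 32:
  remove root 32; move last element -43 to root → [-43, 24, -9, -34, 15, -20, -33, -45, -40, -47, -2, -27]
  -43 vs larger child 24 at index 1, swap → [24, -43, -9, -34, 15, -20, -33, -45, -40, -47, -2, -27]
  -43 vs larger child 15 at index 4, swap → [24, 15, -9, -34, -43, -20, -33, -45, -40, -47, -2, -27]
  -43 vs larger child -2 at index 10, swap → [24, 15, -9, -34, -2, -20, -33, -45, -40, -47, -43, -27]
extract-max #4 returns 24:
  remove root 24; move last element -27 to root → [-27, 15, -9, -34, -2, -20, -33, -45, -40, -47, -43]
  -27 vs larger child 15 at index 1, swap → [15, -27, -9, -34, -2, -20, -33, -45, -40, -47, -43]
  -27 vs larger child -2 at index 4, swap → [15, -2, -9, -34, -27, -20, -33, -45, -40, -47, -43]
extract-max #5 returns 15:
  remove root 15; move last element -43 to root → [-43, -2, -9, -34, -27, -20, -33, -45, -40, -47]
  -43 vs larger child -2 at index 1, swap → [-2, -43, -9, -34, -27, -20, -33, -45, -40, -47]
  -43 vs larger child -27 at index 4, swap → [-2, -27, -9, -34, -43, -20, -33, -45, -40, -47]
extract-max #6 returns -2:
  remove root -2; move last element -47 to root → [-47, -27, -9, -34, -43, -20, -33, -45, -40]
  -47 vs larger child -9 at index 2, swap → [-9, -27, -47, -34, -43, -20, -33, -45, -40]
  -47 vs larger child -20 at index 5, swap → [-9, -27, -20, -34, -43, -47, -33, -45, -40]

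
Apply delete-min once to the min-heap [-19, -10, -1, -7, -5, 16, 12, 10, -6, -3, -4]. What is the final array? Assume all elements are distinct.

[-10, -7, -1, -6, -5, 16, 12, 10, -4, -3]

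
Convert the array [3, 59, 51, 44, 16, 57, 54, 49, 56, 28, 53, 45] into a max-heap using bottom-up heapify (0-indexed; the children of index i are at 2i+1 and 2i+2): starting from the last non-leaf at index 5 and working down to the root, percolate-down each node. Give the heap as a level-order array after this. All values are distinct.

sift down from index 5: already satisfies heap property
sift down from index 4:
  16 vs larger child 53 at index 10, swap → [3, 59, 51, 44, 53, 57, 54, 49, 56, 28, 16, 45]
sift down from index 3:
  44 vs larger child 56 at index 8, swap → [3, 59, 51, 56, 53, 57, 54, 49, 44, 28, 16, 45]
sift down from index 2:
  51 vs larger child 57 at index 5, swap → [3, 59, 57, 56, 53, 51, 54, 49, 44, 28, 16, 45]
sift down from index 1: already satisfies heap property
sift down from index 0:
  3 vs larger child 59 at index 1, swap → [59, 3, 57, 56, 53, 51, 54, 49, 44, 28, 16, 45]
  3 vs larger child 56 at index 3, swap → [59, 56, 57, 3, 53, 51, 54, 49, 44, 28, 16, 45]
  3 vs larger child 49 at index 7, swap → [59, 56, 57, 49, 53, 51, 54, 3, 44, 28, 16, 45]

[59, 56, 57, 49, 53, 51, 54, 3, 44, 28, 16, 45]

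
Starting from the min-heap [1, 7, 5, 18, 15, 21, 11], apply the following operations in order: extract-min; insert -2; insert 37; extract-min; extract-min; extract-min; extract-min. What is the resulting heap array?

[15, 18, 21, 37]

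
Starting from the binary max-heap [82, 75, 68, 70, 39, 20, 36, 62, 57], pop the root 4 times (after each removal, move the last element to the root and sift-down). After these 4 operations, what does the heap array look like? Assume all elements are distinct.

[62, 57, 36, 20, 39]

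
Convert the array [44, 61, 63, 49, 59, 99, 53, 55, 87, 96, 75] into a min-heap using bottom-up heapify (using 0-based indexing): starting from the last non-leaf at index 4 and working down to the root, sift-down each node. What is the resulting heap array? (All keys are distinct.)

sift down from index 4: already satisfies heap property
sift down from index 3: already satisfies heap property
sift down from index 2:
  63 vs smaller child 53 at index 6, swap → [44, 61, 53, 49, 59, 99, 63, 55, 87, 96, 75]
sift down from index 1:
  61 vs smaller child 49 at index 3, swap → [44, 49, 53, 61, 59, 99, 63, 55, 87, 96, 75]
  61 vs smaller child 55 at index 7, swap → [44, 49, 53, 55, 59, 99, 63, 61, 87, 96, 75]
sift down from index 0: already satisfies heap property

[44, 49, 53, 55, 59, 99, 63, 61, 87, 96, 75]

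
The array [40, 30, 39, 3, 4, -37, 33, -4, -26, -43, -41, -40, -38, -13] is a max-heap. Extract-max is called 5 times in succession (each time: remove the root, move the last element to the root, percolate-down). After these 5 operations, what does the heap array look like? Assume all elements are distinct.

[3, -4, -13, -26, -40, -37, -38, -41, -43]

extract-max #1 returns 40:
  remove root 40; move last element -13 to root → [-13, 30, 39, 3, 4, -37, 33, -4, -26, -43, -41, -40, -38]
  -13 vs larger child 39 at index 2, swap → [39, 30, -13, 3, 4, -37, 33, -4, -26, -43, -41, -40, -38]
  -13 vs larger child 33 at index 6, swap → [39, 30, 33, 3, 4, -37, -13, -4, -26, -43, -41, -40, -38]
extract-max #2 returns 39:
  remove root 39; move last element -38 to root → [-38, 30, 33, 3, 4, -37, -13, -4, -26, -43, -41, -40]
  -38 vs larger child 33 at index 2, swap → [33, 30, -38, 3, 4, -37, -13, -4, -26, -43, -41, -40]
  -38 vs larger child -13 at index 6, swap → [33, 30, -13, 3, 4, -37, -38, -4, -26, -43, -41, -40]
extract-max #3 returns 33:
  remove root 33; move last element -40 to root → [-40, 30, -13, 3, 4, -37, -38, -4, -26, -43, -41]
  -40 vs larger child 30 at index 1, swap → [30, -40, -13, 3, 4, -37, -38, -4, -26, -43, -41]
  -40 vs larger child 4 at index 4, swap → [30, 4, -13, 3, -40, -37, -38, -4, -26, -43, -41]
extract-max #4 returns 30:
  remove root 30; move last element -41 to root → [-41, 4, -13, 3, -40, -37, -38, -4, -26, -43]
  -41 vs larger child 4 at index 1, swap → [4, -41, -13, 3, -40, -37, -38, -4, -26, -43]
  -41 vs larger child 3 at index 3, swap → [4, 3, -13, -41, -40, -37, -38, -4, -26, -43]
  -41 vs larger child -4 at index 7, swap → [4, 3, -13, -4, -40, -37, -38, -41, -26, -43]
extract-max #5 returns 4:
  remove root 4; move last element -43 to root → [-43, 3, -13, -4, -40, -37, -38, -41, -26]
  -43 vs larger child 3 at index 1, swap → [3, -43, -13, -4, -40, -37, -38, -41, -26]
  -43 vs larger child -4 at index 3, swap → [3, -4, -13, -43, -40, -37, -38, -41, -26]
  -43 vs larger child -26 at index 8, swap → [3, -4, -13, -26, -40, -37, -38, -41, -43]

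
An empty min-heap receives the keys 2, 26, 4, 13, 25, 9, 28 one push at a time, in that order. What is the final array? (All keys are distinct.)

Insert 2:
  append 2 at index 0 → [2] (no swap needed)
Insert 26:
  append 26 at index 1 → [2, 26] (no swap needed)
Insert 4:
  append 4 at index 2 → [2, 26, 4] (no swap needed)
Insert 13:
  append 13 at index 3 → [2, 26, 4, 13]
  13 < parent 26 at index 1, swap → [2, 13, 4, 26]
Insert 25:
  append 25 at index 4 → [2, 13, 4, 26, 25] (no swap needed)
Insert 9:
  append 9 at index 5 → [2, 13, 4, 26, 25, 9] (no swap needed)
Insert 28:
  append 28 at index 6 → [2, 13, 4, 26, 25, 9, 28] (no swap needed)

[2, 13, 4, 26, 25, 9, 28]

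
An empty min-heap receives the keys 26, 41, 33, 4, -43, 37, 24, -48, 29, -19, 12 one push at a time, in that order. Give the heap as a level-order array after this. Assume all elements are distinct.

[-48, -43, 24, 4, -19, 37, 33, 41, 29, 26, 12]

Insert 26:
  append 26 at index 0 → [26] (no swap needed)
Insert 41:
  append 41 at index 1 → [26, 41] (no swap needed)
Insert 33:
  append 33 at index 2 → [26, 41, 33] (no swap needed)
Insert 4:
  append 4 at index 3 → [26, 41, 33, 4]
  4 < parent 41 at index 1, swap → [26, 4, 33, 41]
  4 < parent 26 at index 0, swap → [4, 26, 33, 41]
Insert -43:
  append -43 at index 4 → [4, 26, 33, 41, -43]
  -43 < parent 26 at index 1, swap → [4, -43, 33, 41, 26]
  -43 < parent 4 at index 0, swap → [-43, 4, 33, 41, 26]
Insert 37:
  append 37 at index 5 → [-43, 4, 33, 41, 26, 37] (no swap needed)
Insert 24:
  append 24 at index 6 → [-43, 4, 33, 41, 26, 37, 24]
  24 < parent 33 at index 2, swap → [-43, 4, 24, 41, 26, 37, 33]
Insert -48:
  append -48 at index 7 → [-43, 4, 24, 41, 26, 37, 33, -48]
  -48 < parent 41 at index 3, swap → [-43, 4, 24, -48, 26, 37, 33, 41]
  -48 < parent 4 at index 1, swap → [-43, -48, 24, 4, 26, 37, 33, 41]
  -48 < parent -43 at index 0, swap → [-48, -43, 24, 4, 26, 37, 33, 41]
Insert 29:
  append 29 at index 8 → [-48, -43, 24, 4, 26, 37, 33, 41, 29] (no swap needed)
Insert -19:
  append -19 at index 9 → [-48, -43, 24, 4, 26, 37, 33, 41, 29, -19]
  -19 < parent 26 at index 4, swap → [-48, -43, 24, 4, -19, 37, 33, 41, 29, 26]
Insert 12:
  append 12 at index 10 → [-48, -43, 24, 4, -19, 37, 33, 41, 29, 26, 12] (no swap needed)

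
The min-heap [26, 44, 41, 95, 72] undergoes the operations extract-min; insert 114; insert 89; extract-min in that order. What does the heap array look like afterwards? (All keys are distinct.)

extract-min → returns 26:
  remove root 26; move last element 72 to root → [72, 44, 41, 95]
  72 vs smaller child 41 at index 2, swap → [41, 44, 72, 95]
insert 114:
  append 114 at index 4 → [41, 44, 72, 95, 114] (no swap needed)
insert 89:
  append 89 at index 5 → [41, 44, 72, 95, 114, 89] (no swap needed)
extract-min → returns 41:
  remove root 41; move last element 89 to root → [89, 44, 72, 95, 114]
  89 vs smaller child 44 at index 1, swap → [44, 89, 72, 95, 114]

[44, 89, 72, 95, 114]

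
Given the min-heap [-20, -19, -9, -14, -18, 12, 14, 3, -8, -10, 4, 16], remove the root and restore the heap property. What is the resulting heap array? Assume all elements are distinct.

[-19, -18, -9, -14, -10, 12, 14, 3, -8, 16, 4]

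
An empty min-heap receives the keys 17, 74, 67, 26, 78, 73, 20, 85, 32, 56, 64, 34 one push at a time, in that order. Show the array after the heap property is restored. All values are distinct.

[17, 26, 20, 32, 56, 34, 67, 85, 74, 78, 64, 73]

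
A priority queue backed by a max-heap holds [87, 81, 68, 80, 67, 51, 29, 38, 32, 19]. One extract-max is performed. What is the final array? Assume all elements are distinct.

[81, 80, 68, 38, 67, 51, 29, 19, 32]

remove root 87; move last element 19 to root → [19, 81, 68, 80, 67, 51, 29, 38, 32]
19 vs larger child 81 at index 1, swap → [81, 19, 68, 80, 67, 51, 29, 38, 32]
19 vs larger child 80 at index 3, swap → [81, 80, 68, 19, 67, 51, 29, 38, 32]
19 vs larger child 38 at index 7, swap → [81, 80, 68, 38, 67, 51, 29, 19, 32]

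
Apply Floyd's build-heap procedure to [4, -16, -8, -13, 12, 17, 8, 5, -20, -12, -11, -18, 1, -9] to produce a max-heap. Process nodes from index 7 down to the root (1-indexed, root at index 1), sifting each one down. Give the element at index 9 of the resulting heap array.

-20

sift down from index 7: already satisfies heap property
sift down from index 6: already satisfies heap property
sift down from index 5: already satisfies heap property
sift down from index 4:
  -13 vs larger child 5 at index 8, swap → [4, -16, -8, 5, 12, 17, 8, -13, -20, -12, -11, -18, 1, -9]
sift down from index 3:
  -8 vs larger child 17 at index 6, swap → [4, -16, 17, 5, 12, -8, 8, -13, -20, -12, -11, -18, 1, -9]
  -8 vs larger child 1 at index 13, swap → [4, -16, 17, 5, 12, 1, 8, -13, -20, -12, -11, -18, -8, -9]
sift down from index 2:
  -16 vs larger child 12 at index 5, swap → [4, 12, 17, 5, -16, 1, 8, -13, -20, -12, -11, -18, -8, -9]
  -16 vs larger child -11 at index 11, swap → [4, 12, 17, 5, -11, 1, 8, -13, -20, -12, -16, -18, -8, -9]
sift down from index 1:
  4 vs larger child 17 at index 3, swap → [17, 12, 4, 5, -11, 1, 8, -13, -20, -12, -16, -18, -8, -9]
  4 vs larger child 8 at index 7, swap → [17, 12, 8, 5, -11, 1, 4, -13, -20, -12, -16, -18, -8, -9]
resulting array: [17, 12, 8, 5, -11, 1, 4, -13, -20, -12, -16, -18, -8, -9]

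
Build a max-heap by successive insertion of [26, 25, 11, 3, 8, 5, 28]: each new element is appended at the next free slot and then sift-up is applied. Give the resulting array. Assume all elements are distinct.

[28, 25, 26, 3, 8, 5, 11]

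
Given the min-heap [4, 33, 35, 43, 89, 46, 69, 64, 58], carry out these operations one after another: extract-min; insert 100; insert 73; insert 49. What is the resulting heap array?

extract-min → returns 4:
  remove root 4; move last element 58 to root → [58, 33, 35, 43, 89, 46, 69, 64]
  58 vs smaller child 33 at index 1, swap → [33, 58, 35, 43, 89, 46, 69, 64]
  58 vs smaller child 43 at index 3, swap → [33, 43, 35, 58, 89, 46, 69, 64]
insert 100:
  append 100 at index 8 → [33, 43, 35, 58, 89, 46, 69, 64, 100] (no swap needed)
insert 73:
  append 73 at index 9 → [33, 43, 35, 58, 89, 46, 69, 64, 100, 73]
  73 < parent 89 at index 4, swap → [33, 43, 35, 58, 73, 46, 69, 64, 100, 89]
insert 49:
  append 49 at index 10 → [33, 43, 35, 58, 73, 46, 69, 64, 100, 89, 49]
  49 < parent 73 at index 4, swap → [33, 43, 35, 58, 49, 46, 69, 64, 100, 89, 73]

[33, 43, 35, 58, 49, 46, 69, 64, 100, 89, 73]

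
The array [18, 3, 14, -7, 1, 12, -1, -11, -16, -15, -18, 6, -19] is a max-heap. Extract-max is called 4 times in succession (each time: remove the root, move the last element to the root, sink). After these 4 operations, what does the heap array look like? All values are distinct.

[3, 1, -1, -7, -15, -19, -18, -11, -16]

extract-max #1 returns 18:
  remove root 18; move last element -19 to root → [-19, 3, 14, -7, 1, 12, -1, -11, -16, -15, -18, 6]
  -19 vs larger child 14 at index 2, swap → [14, 3, -19, -7, 1, 12, -1, -11, -16, -15, -18, 6]
  -19 vs larger child 12 at index 5, swap → [14, 3, 12, -7, 1, -19, -1, -11, -16, -15, -18, 6]
  -19 vs only child 6 at index 11, swap → [14, 3, 12, -7, 1, 6, -1, -11, -16, -15, -18, -19]
extract-max #2 returns 14:
  remove root 14; move last element -19 to root → [-19, 3, 12, -7, 1, 6, -1, -11, -16, -15, -18]
  -19 vs larger child 12 at index 2, swap → [12, 3, -19, -7, 1, 6, -1, -11, -16, -15, -18]
  -19 vs larger child 6 at index 5, swap → [12, 3, 6, -7, 1, -19, -1, -11, -16, -15, -18]
extract-max #3 returns 12:
  remove root 12; move last element -18 to root → [-18, 3, 6, -7, 1, -19, -1, -11, -16, -15]
  -18 vs larger child 6 at index 2, swap → [6, 3, -18, -7, 1, -19, -1, -11, -16, -15]
  -18 vs larger child -1 at index 6, swap → [6, 3, -1, -7, 1, -19, -18, -11, -16, -15]
extract-max #4 returns 6:
  remove root 6; move last element -15 to root → [-15, 3, -1, -7, 1, -19, -18, -11, -16]
  -15 vs larger child 3 at index 1, swap → [3, -15, -1, -7, 1, -19, -18, -11, -16]
  -15 vs larger child 1 at index 4, swap → [3, 1, -1, -7, -15, -19, -18, -11, -16]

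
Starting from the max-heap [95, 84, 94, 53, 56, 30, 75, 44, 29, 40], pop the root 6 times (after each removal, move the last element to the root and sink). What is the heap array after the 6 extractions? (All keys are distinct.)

extract-max #1 returns 95:
  remove root 95; move last element 40 to root → [40, 84, 94, 53, 56, 30, 75, 44, 29]
  40 vs larger child 94 at index 2, swap → [94, 84, 40, 53, 56, 30, 75, 44, 29]
  40 vs larger child 75 at index 6, swap → [94, 84, 75, 53, 56, 30, 40, 44, 29]
extract-max #2 returns 94:
  remove root 94; move last element 29 to root → [29, 84, 75, 53, 56, 30, 40, 44]
  29 vs larger child 84 at index 1, swap → [84, 29, 75, 53, 56, 30, 40, 44]
  29 vs larger child 56 at index 4, swap → [84, 56, 75, 53, 29, 30, 40, 44]
extract-max #3 returns 84:
  remove root 84; move last element 44 to root → [44, 56, 75, 53, 29, 30, 40]
  44 vs larger child 75 at index 2, swap → [75, 56, 44, 53, 29, 30, 40]
extract-max #4 returns 75:
  remove root 75; move last element 40 to root → [40, 56, 44, 53, 29, 30]
  40 vs larger child 56 at index 1, swap → [56, 40, 44, 53, 29, 30]
  40 vs larger child 53 at index 3, swap → [56, 53, 44, 40, 29, 30]
extract-max #5 returns 56:
  remove root 56; move last element 30 to root → [30, 53, 44, 40, 29]
  30 vs larger child 53 at index 1, swap → [53, 30, 44, 40, 29]
  30 vs larger child 40 at index 3, swap → [53, 40, 44, 30, 29]
extract-max #6 returns 53:
  remove root 53; move last element 29 to root → [29, 40, 44, 30]
  29 vs larger child 44 at index 2, swap → [44, 40, 29, 30]

[44, 40, 29, 30]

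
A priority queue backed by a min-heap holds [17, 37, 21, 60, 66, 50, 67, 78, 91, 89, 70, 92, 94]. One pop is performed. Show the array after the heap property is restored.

[21, 37, 50, 60, 66, 92, 67, 78, 91, 89, 70, 94]

remove root 17; move last element 94 to root → [94, 37, 21, 60, 66, 50, 67, 78, 91, 89, 70, 92]
94 vs smaller child 21 at index 2, swap → [21, 37, 94, 60, 66, 50, 67, 78, 91, 89, 70, 92]
94 vs smaller child 50 at index 5, swap → [21, 37, 50, 60, 66, 94, 67, 78, 91, 89, 70, 92]
94 vs only child 92 at index 11, swap → [21, 37, 50, 60, 66, 92, 67, 78, 91, 89, 70, 94]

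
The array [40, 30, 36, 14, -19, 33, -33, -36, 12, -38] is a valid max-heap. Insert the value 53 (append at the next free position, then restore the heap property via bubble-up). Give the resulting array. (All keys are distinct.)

[53, 40, 36, 14, 30, 33, -33, -36, 12, -38, -19]

append 53 at index 10 → [40, 30, 36, 14, -19, 33, -33, -36, 12, -38, 53]
53 > parent -19 at index 4, swap → [40, 30, 36, 14, 53, 33, -33, -36, 12, -38, -19]
53 > parent 30 at index 1, swap → [40, 53, 36, 14, 30, 33, -33, -36, 12, -38, -19]
53 > parent 40 at index 0, swap → [53, 40, 36, 14, 30, 33, -33, -36, 12, -38, -19]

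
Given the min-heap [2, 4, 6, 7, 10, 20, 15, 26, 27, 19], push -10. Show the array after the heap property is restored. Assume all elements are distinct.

[-10, 2, 6, 7, 4, 20, 15, 26, 27, 19, 10]

append -10 at index 10 → [2, 4, 6, 7, 10, 20, 15, 26, 27, 19, -10]
-10 < parent 10 at index 4, swap → [2, 4, 6, 7, -10, 20, 15, 26, 27, 19, 10]
-10 < parent 4 at index 1, swap → [2, -10, 6, 7, 4, 20, 15, 26, 27, 19, 10]
-10 < parent 2 at index 0, swap → [-10, 2, 6, 7, 4, 20, 15, 26, 27, 19, 10]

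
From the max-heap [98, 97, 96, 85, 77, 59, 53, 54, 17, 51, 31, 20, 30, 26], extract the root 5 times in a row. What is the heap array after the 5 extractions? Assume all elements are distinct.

extract-max #1 returns 98:
  remove root 98; move last element 26 to root → [26, 97, 96, 85, 77, 59, 53, 54, 17, 51, 31, 20, 30]
  26 vs larger child 97 at index 1, swap → [97, 26, 96, 85, 77, 59, 53, 54, 17, 51, 31, 20, 30]
  26 vs larger child 85 at index 3, swap → [97, 85, 96, 26, 77, 59, 53, 54, 17, 51, 31, 20, 30]
  26 vs larger child 54 at index 7, swap → [97, 85, 96, 54, 77, 59, 53, 26, 17, 51, 31, 20, 30]
extract-max #2 returns 97:
  remove root 97; move last element 30 to root → [30, 85, 96, 54, 77, 59, 53, 26, 17, 51, 31, 20]
  30 vs larger child 96 at index 2, swap → [96, 85, 30, 54, 77, 59, 53, 26, 17, 51, 31, 20]
  30 vs larger child 59 at index 5, swap → [96, 85, 59, 54, 77, 30, 53, 26, 17, 51, 31, 20]
extract-max #3 returns 96:
  remove root 96; move last element 20 to root → [20, 85, 59, 54, 77, 30, 53, 26, 17, 51, 31]
  20 vs larger child 85 at index 1, swap → [85, 20, 59, 54, 77, 30, 53, 26, 17, 51, 31]
  20 vs larger child 77 at index 4, swap → [85, 77, 59, 54, 20, 30, 53, 26, 17, 51, 31]
  20 vs larger child 51 at index 9, swap → [85, 77, 59, 54, 51, 30, 53, 26, 17, 20, 31]
extract-max #4 returns 85:
  remove root 85; move last element 31 to root → [31, 77, 59, 54, 51, 30, 53, 26, 17, 20]
  31 vs larger child 77 at index 1, swap → [77, 31, 59, 54, 51, 30, 53, 26, 17, 20]
  31 vs larger child 54 at index 3, swap → [77, 54, 59, 31, 51, 30, 53, 26, 17, 20]
extract-max #5 returns 77:
  remove root 77; move last element 20 to root → [20, 54, 59, 31, 51, 30, 53, 26, 17]
  20 vs larger child 59 at index 2, swap → [59, 54, 20, 31, 51, 30, 53, 26, 17]
  20 vs larger child 53 at index 6, swap → [59, 54, 53, 31, 51, 30, 20, 26, 17]

[59, 54, 53, 31, 51, 30, 20, 26, 17]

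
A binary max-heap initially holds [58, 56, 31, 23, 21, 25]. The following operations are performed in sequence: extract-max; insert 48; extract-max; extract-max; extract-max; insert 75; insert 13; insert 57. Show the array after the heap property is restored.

extract-max → returns 58:
  remove root 58; move last element 25 to root → [25, 56, 31, 23, 21]
  25 vs larger child 56 at index 1, swap → [56, 25, 31, 23, 21]
insert 48:
  append 48 at index 5 → [56, 25, 31, 23, 21, 48]
  48 > parent 31 at index 2, swap → [56, 25, 48, 23, 21, 31]
extract-max → returns 56:
  remove root 56; move last element 31 to root → [31, 25, 48, 23, 21]
  31 vs larger child 48 at index 2, swap → [48, 25, 31, 23, 21]
extract-max → returns 48:
  remove root 48; move last element 21 to root → [21, 25, 31, 23]
  21 vs larger child 31 at index 2, swap → [31, 25, 21, 23]
extract-max → returns 31:
  remove root 31; move last element 23 to root → [23, 25, 21]
  23 vs larger child 25 at index 1, swap → [25, 23, 21]
insert 75:
  append 75 at index 3 → [25, 23, 21, 75]
  75 > parent 23 at index 1, swap → [25, 75, 21, 23]
  75 > parent 25 at index 0, swap → [75, 25, 21, 23]
insert 13:
  append 13 at index 4 → [75, 25, 21, 23, 13] (no swap needed)
insert 57:
  append 57 at index 5 → [75, 25, 21, 23, 13, 57]
  57 > parent 21 at index 2, swap → [75, 25, 57, 23, 13, 21]

[75, 25, 57, 23, 13, 21]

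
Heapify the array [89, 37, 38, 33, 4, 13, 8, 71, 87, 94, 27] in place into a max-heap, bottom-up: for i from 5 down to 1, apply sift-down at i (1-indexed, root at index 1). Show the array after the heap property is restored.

[94, 89, 38, 87, 37, 13, 8, 71, 33, 4, 27]

sift down from index 5:
  4 vs larger child 94 at index 10, swap → [89, 37, 38, 33, 94, 13, 8, 71, 87, 4, 27]
sift down from index 4:
  33 vs larger child 87 at index 9, swap → [89, 37, 38, 87, 94, 13, 8, 71, 33, 4, 27]
sift down from index 3: already satisfies heap property
sift down from index 2:
  37 vs larger child 94 at index 5, swap → [89, 94, 38, 87, 37, 13, 8, 71, 33, 4, 27]
sift down from index 1:
  89 vs larger child 94 at index 2, swap → [94, 89, 38, 87, 37, 13, 8, 71, 33, 4, 27]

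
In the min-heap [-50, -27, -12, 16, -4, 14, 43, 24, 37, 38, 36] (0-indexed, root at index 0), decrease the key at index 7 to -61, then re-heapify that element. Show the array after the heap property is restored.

set index 7 from 24 to -61 → [-50, -27, -12, 16, -4, 14, 43, -61, 37, 38, 36]
-61 < parent 16 at index 3, swap → [-50, -27, -12, -61, -4, 14, 43, 16, 37, 38, 36]
-61 < parent -27 at index 1, swap → [-50, -61, -12, -27, -4, 14, 43, 16, 37, 38, 36]
-61 < parent -50 at index 0, swap → [-61, -50, -12, -27, -4, 14, 43, 16, 37, 38, 36]

[-61, -50, -12, -27, -4, 14, 43, 16, 37, 38, 36]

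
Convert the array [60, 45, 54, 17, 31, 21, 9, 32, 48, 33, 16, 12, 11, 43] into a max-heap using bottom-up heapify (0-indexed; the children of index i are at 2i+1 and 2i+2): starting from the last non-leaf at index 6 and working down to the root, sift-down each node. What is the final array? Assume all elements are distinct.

[60, 48, 54, 45, 33, 21, 43, 32, 17, 31, 16, 12, 11, 9]

sift down from index 6:
  9 vs only child 43 at index 13, swap → [60, 45, 54, 17, 31, 21, 43, 32, 48, 33, 16, 12, 11, 9]
sift down from index 5: already satisfies heap property
sift down from index 4:
  31 vs larger child 33 at index 9, swap → [60, 45, 54, 17, 33, 21, 43, 32, 48, 31, 16, 12, 11, 9]
sift down from index 3:
  17 vs larger child 48 at index 8, swap → [60, 45, 54, 48, 33, 21, 43, 32, 17, 31, 16, 12, 11, 9]
sift down from index 2: already satisfies heap property
sift down from index 1:
  45 vs larger child 48 at index 3, swap → [60, 48, 54, 45, 33, 21, 43, 32, 17, 31, 16, 12, 11, 9]
sift down from index 0: already satisfies heap property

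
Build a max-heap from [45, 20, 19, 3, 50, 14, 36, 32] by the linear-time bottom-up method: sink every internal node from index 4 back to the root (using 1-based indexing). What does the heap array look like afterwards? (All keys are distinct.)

sift down from index 4:
  3 vs only child 32 at index 8, swap → [45, 20, 19, 32, 50, 14, 36, 3]
sift down from index 3:
  19 vs larger child 36 at index 7, swap → [45, 20, 36, 32, 50, 14, 19, 3]
sift down from index 2:
  20 vs larger child 50 at index 5, swap → [45, 50, 36, 32, 20, 14, 19, 3]
sift down from index 1:
  45 vs larger child 50 at index 2, swap → [50, 45, 36, 32, 20, 14, 19, 3]

[50, 45, 36, 32, 20, 14, 19, 3]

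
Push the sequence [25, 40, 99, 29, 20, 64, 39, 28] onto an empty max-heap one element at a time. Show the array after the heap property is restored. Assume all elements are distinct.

Insert 25:
  append 25 at index 0 → [25] (no swap needed)
Insert 40:
  append 40 at index 1 → [25, 40]
  40 > parent 25 at index 0, swap → [40, 25]
Insert 99:
  append 99 at index 2 → [40, 25, 99]
  99 > parent 40 at index 0, swap → [99, 25, 40]
Insert 29:
  append 29 at index 3 → [99, 25, 40, 29]
  29 > parent 25 at index 1, swap → [99, 29, 40, 25]
Insert 20:
  append 20 at index 4 → [99, 29, 40, 25, 20] (no swap needed)
Insert 64:
  append 64 at index 5 → [99, 29, 40, 25, 20, 64]
  64 > parent 40 at index 2, swap → [99, 29, 64, 25, 20, 40]
Insert 39:
  append 39 at index 6 → [99, 29, 64, 25, 20, 40, 39] (no swap needed)
Insert 28:
  append 28 at index 7 → [99, 29, 64, 25, 20, 40, 39, 28]
  28 > parent 25 at index 3, swap → [99, 29, 64, 28, 20, 40, 39, 25]

[99, 29, 64, 28, 20, 40, 39, 25]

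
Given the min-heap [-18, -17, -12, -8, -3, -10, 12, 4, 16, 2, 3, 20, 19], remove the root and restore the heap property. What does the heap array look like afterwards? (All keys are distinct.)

remove root -18; move last element 19 to root → [19, -17, -12, -8, -3, -10, 12, 4, 16, 2, 3, 20]
19 vs smaller child -17 at index 1, swap → [-17, 19, -12, -8, -3, -10, 12, 4, 16, 2, 3, 20]
19 vs smaller child -8 at index 3, swap → [-17, -8, -12, 19, -3, -10, 12, 4, 16, 2, 3, 20]
19 vs smaller child 4 at index 7, swap → [-17, -8, -12, 4, -3, -10, 12, 19, 16, 2, 3, 20]

[-17, -8, -12, 4, -3, -10, 12, 19, 16, 2, 3, 20]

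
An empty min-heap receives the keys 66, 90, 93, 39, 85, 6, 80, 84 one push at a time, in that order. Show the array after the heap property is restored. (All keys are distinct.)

Insert 66:
  append 66 at index 0 → [66] (no swap needed)
Insert 90:
  append 90 at index 1 → [66, 90] (no swap needed)
Insert 93:
  append 93 at index 2 → [66, 90, 93] (no swap needed)
Insert 39:
  append 39 at index 3 → [66, 90, 93, 39]
  39 < parent 90 at index 1, swap → [66, 39, 93, 90]
  39 < parent 66 at index 0, swap → [39, 66, 93, 90]
Insert 85:
  append 85 at index 4 → [39, 66, 93, 90, 85] (no swap needed)
Insert 6:
  append 6 at index 5 → [39, 66, 93, 90, 85, 6]
  6 < parent 93 at index 2, swap → [39, 66, 6, 90, 85, 93]
  6 < parent 39 at index 0, swap → [6, 66, 39, 90, 85, 93]
Insert 80:
  append 80 at index 6 → [6, 66, 39, 90, 85, 93, 80] (no swap needed)
Insert 84:
  append 84 at index 7 → [6, 66, 39, 90, 85, 93, 80, 84]
  84 < parent 90 at index 3, swap → [6, 66, 39, 84, 85, 93, 80, 90]

[6, 66, 39, 84, 85, 93, 80, 90]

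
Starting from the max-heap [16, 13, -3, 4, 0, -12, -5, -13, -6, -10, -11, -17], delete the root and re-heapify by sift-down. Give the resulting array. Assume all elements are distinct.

[13, 4, -3, -6, 0, -12, -5, -13, -17, -10, -11]

remove root 16; move last element -17 to root → [-17, 13, -3, 4, 0, -12, -5, -13, -6, -10, -11]
-17 vs larger child 13 at index 1, swap → [13, -17, -3, 4, 0, -12, -5, -13, -6, -10, -11]
-17 vs larger child 4 at index 3, swap → [13, 4, -3, -17, 0, -12, -5, -13, -6, -10, -11]
-17 vs larger child -6 at index 8, swap → [13, 4, -3, -6, 0, -12, -5, -13, -17, -10, -11]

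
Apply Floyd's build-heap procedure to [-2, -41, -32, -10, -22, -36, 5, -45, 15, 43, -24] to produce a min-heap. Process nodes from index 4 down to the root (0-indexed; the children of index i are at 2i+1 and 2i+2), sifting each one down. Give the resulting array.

[-45, -41, -36, -10, -24, -32, 5, -2, 15, 43, -22]

sift down from index 4:
  -22 vs smaller child -24 at index 10, swap → [-2, -41, -32, -10, -24, -36, 5, -45, 15, 43, -22]
sift down from index 3:
  -10 vs smaller child -45 at index 7, swap → [-2, -41, -32, -45, -24, -36, 5, -10, 15, 43, -22]
sift down from index 2:
  -32 vs smaller child -36 at index 5, swap → [-2, -41, -36, -45, -24, -32, 5, -10, 15, 43, -22]
sift down from index 1:
  -41 vs smaller child -45 at index 3, swap → [-2, -45, -36, -41, -24, -32, 5, -10, 15, 43, -22]
sift down from index 0:
  -2 vs smaller child -45 at index 1, swap → [-45, -2, -36, -41, -24, -32, 5, -10, 15, 43, -22]
  -2 vs smaller child -41 at index 3, swap → [-45, -41, -36, -2, -24, -32, 5, -10, 15, 43, -22]
  -2 vs smaller child -10 at index 7, swap → [-45, -41, -36, -10, -24, -32, 5, -2, 15, 43, -22]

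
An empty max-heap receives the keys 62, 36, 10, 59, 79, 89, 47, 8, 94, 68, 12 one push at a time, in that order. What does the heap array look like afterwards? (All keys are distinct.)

Insert 62:
  append 62 at index 0 → [62] (no swap needed)
Insert 36:
  append 36 at index 1 → [62, 36] (no swap needed)
Insert 10:
  append 10 at index 2 → [62, 36, 10] (no swap needed)
Insert 59:
  append 59 at index 3 → [62, 36, 10, 59]
  59 > parent 36 at index 1, swap → [62, 59, 10, 36]
Insert 79:
  append 79 at index 4 → [62, 59, 10, 36, 79]
  79 > parent 59 at index 1, swap → [62, 79, 10, 36, 59]
  79 > parent 62 at index 0, swap → [79, 62, 10, 36, 59]
Insert 89:
  append 89 at index 5 → [79, 62, 10, 36, 59, 89]
  89 > parent 10 at index 2, swap → [79, 62, 89, 36, 59, 10]
  89 > parent 79 at index 0, swap → [89, 62, 79, 36, 59, 10]
Insert 47:
  append 47 at index 6 → [89, 62, 79, 36, 59, 10, 47] (no swap needed)
Insert 8:
  append 8 at index 7 → [89, 62, 79, 36, 59, 10, 47, 8] (no swap needed)
Insert 94:
  append 94 at index 8 → [89, 62, 79, 36, 59, 10, 47, 8, 94]
  94 > parent 36 at index 3, swap → [89, 62, 79, 94, 59, 10, 47, 8, 36]
  94 > parent 62 at index 1, swap → [89, 94, 79, 62, 59, 10, 47, 8, 36]
  94 > parent 89 at index 0, swap → [94, 89, 79, 62, 59, 10, 47, 8, 36]
Insert 68:
  append 68 at index 9 → [94, 89, 79, 62, 59, 10, 47, 8, 36, 68]
  68 > parent 59 at index 4, swap → [94, 89, 79, 62, 68, 10, 47, 8, 36, 59]
Insert 12:
  append 12 at index 10 → [94, 89, 79, 62, 68, 10, 47, 8, 36, 59, 12] (no swap needed)

[94, 89, 79, 62, 68, 10, 47, 8, 36, 59, 12]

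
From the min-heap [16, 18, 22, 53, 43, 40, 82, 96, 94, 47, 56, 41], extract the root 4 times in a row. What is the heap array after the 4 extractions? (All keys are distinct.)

[41, 43, 47, 53, 94, 56, 82, 96]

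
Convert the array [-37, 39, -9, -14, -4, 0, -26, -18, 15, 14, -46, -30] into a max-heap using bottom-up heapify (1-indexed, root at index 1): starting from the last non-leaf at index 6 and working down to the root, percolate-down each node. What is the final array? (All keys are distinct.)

sift down from index 6: already satisfies heap property
sift down from index 5:
  -4 vs larger child 14 at index 10, swap → [-37, 39, -9, -14, 14, 0, -26, -18, 15, -4, -46, -30]
sift down from index 4:
  -14 vs larger child 15 at index 9, swap → [-37, 39, -9, 15, 14, 0, -26, -18, -14, -4, -46, -30]
sift down from index 3:
  -9 vs larger child 0 at index 6, swap → [-37, 39, 0, 15, 14, -9, -26, -18, -14, -4, -46, -30]
sift down from index 2: already satisfies heap property
sift down from index 1:
  -37 vs larger child 39 at index 2, swap → [39, -37, 0, 15, 14, -9, -26, -18, -14, -4, -46, -30]
  -37 vs larger child 15 at index 4, swap → [39, 15, 0, -37, 14, -9, -26, -18, -14, -4, -46, -30]
  -37 vs larger child -14 at index 9, swap → [39, 15, 0, -14, 14, -9, -26, -18, -37, -4, -46, -30]

[39, 15, 0, -14, 14, -9, -26, -18, -37, -4, -46, -30]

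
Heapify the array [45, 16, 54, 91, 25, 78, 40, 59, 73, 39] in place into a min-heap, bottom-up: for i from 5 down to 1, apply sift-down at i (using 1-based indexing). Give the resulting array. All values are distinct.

[16, 25, 40, 59, 39, 78, 54, 91, 73, 45]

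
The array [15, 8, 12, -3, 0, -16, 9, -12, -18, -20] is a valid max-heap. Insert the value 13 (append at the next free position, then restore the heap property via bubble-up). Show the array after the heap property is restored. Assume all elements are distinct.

[15, 13, 12, -3, 8, -16, 9, -12, -18, -20, 0]

append 13 at index 10 → [15, 8, 12, -3, 0, -16, 9, -12, -18, -20, 13]
13 > parent 0 at index 4, swap → [15, 8, 12, -3, 13, -16, 9, -12, -18, -20, 0]
13 > parent 8 at index 1, swap → [15, 13, 12, -3, 8, -16, 9, -12, -18, -20, 0]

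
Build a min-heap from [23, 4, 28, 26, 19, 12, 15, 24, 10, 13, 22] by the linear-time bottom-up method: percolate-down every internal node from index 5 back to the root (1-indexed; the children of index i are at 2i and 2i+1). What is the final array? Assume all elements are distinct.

[4, 10, 12, 23, 13, 28, 15, 24, 26, 19, 22]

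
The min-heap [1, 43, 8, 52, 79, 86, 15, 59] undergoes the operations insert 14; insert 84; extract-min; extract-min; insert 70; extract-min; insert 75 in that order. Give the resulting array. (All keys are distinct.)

[15, 43, 70, 52, 79, 86, 84, 59, 75]

insert 14:
  append 14 at index 8 → [1, 43, 8, 52, 79, 86, 15, 59, 14]
  14 < parent 52 at index 3, swap → [1, 43, 8, 14, 79, 86, 15, 59, 52]
  14 < parent 43 at index 1, swap → [1, 14, 8, 43, 79, 86, 15, 59, 52]
insert 84:
  append 84 at index 9 → [1, 14, 8, 43, 79, 86, 15, 59, 52, 84] (no swap needed)
extract-min → returns 1:
  remove root 1; move last element 84 to root → [84, 14, 8, 43, 79, 86, 15, 59, 52]
  84 vs smaller child 8 at index 2, swap → [8, 14, 84, 43, 79, 86, 15, 59, 52]
  84 vs smaller child 15 at index 6, swap → [8, 14, 15, 43, 79, 86, 84, 59, 52]
extract-min → returns 8:
  remove root 8; move last element 52 to root → [52, 14, 15, 43, 79, 86, 84, 59]
  52 vs smaller child 14 at index 1, swap → [14, 52, 15, 43, 79, 86, 84, 59]
  52 vs smaller child 43 at index 3, swap → [14, 43, 15, 52, 79, 86, 84, 59]
insert 70:
  append 70 at index 8 → [14, 43, 15, 52, 79, 86, 84, 59, 70] (no swap needed)
extract-min → returns 14:
  remove root 14; move last element 70 to root → [70, 43, 15, 52, 79, 86, 84, 59]
  70 vs smaller child 15 at index 2, swap → [15, 43, 70, 52, 79, 86, 84, 59]
insert 75:
  append 75 at index 8 → [15, 43, 70, 52, 79, 86, 84, 59, 75] (no swap needed)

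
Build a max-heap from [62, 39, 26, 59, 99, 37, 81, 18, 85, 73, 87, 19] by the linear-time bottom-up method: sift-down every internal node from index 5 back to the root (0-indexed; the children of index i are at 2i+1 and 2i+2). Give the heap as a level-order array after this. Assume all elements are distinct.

sift down from index 5: already satisfies heap property
sift down from index 4: already satisfies heap property
sift down from index 3:
  59 vs larger child 85 at index 8, swap → [62, 39, 26, 85, 99, 37, 81, 18, 59, 73, 87, 19]
sift down from index 2:
  26 vs larger child 81 at index 6, swap → [62, 39, 81, 85, 99, 37, 26, 18, 59, 73, 87, 19]
sift down from index 1:
  39 vs larger child 99 at index 4, swap → [62, 99, 81, 85, 39, 37, 26, 18, 59, 73, 87, 19]
  39 vs larger child 87 at index 10, swap → [62, 99, 81, 85, 87, 37, 26, 18, 59, 73, 39, 19]
sift down from index 0:
  62 vs larger child 99 at index 1, swap → [99, 62, 81, 85, 87, 37, 26, 18, 59, 73, 39, 19]
  62 vs larger child 87 at index 4, swap → [99, 87, 81, 85, 62, 37, 26, 18, 59, 73, 39, 19]
  62 vs larger child 73 at index 9, swap → [99, 87, 81, 85, 73, 37, 26, 18, 59, 62, 39, 19]

[99, 87, 81, 85, 73, 37, 26, 18, 59, 62, 39, 19]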